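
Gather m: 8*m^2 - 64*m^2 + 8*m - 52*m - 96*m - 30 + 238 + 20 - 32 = -56*m^2 - 140*m + 196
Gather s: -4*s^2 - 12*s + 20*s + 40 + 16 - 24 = -4*s^2 + 8*s + 32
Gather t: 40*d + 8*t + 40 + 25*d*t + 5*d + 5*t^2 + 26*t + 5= 45*d + 5*t^2 + t*(25*d + 34) + 45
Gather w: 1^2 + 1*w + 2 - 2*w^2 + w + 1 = -2*w^2 + 2*w + 4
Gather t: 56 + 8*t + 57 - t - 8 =7*t + 105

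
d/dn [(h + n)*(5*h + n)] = 6*h + 2*n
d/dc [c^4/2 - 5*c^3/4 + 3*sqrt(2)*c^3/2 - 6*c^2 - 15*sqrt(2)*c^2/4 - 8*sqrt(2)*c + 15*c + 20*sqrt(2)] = 2*c^3 - 15*c^2/4 + 9*sqrt(2)*c^2/2 - 12*c - 15*sqrt(2)*c/2 - 8*sqrt(2) + 15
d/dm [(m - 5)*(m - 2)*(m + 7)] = 3*m^2 - 39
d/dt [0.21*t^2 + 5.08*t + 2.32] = 0.42*t + 5.08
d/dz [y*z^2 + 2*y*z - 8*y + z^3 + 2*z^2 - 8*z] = 2*y*z + 2*y + 3*z^2 + 4*z - 8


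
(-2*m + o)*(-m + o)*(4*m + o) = 8*m^3 - 10*m^2*o + m*o^2 + o^3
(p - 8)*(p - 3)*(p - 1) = p^3 - 12*p^2 + 35*p - 24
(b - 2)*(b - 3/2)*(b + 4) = b^3 + b^2/2 - 11*b + 12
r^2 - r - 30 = (r - 6)*(r + 5)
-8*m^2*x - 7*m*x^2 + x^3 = x*(-8*m + x)*(m + x)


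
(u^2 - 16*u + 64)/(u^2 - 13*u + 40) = (u - 8)/(u - 5)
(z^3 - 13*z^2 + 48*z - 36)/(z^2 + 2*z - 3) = (z^2 - 12*z + 36)/(z + 3)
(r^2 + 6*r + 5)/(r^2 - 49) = (r^2 + 6*r + 5)/(r^2 - 49)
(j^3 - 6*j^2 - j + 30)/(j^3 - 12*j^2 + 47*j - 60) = (j + 2)/(j - 4)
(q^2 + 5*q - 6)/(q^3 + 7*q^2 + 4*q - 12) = 1/(q + 2)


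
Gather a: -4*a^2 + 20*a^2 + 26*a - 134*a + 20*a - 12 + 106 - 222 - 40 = 16*a^2 - 88*a - 168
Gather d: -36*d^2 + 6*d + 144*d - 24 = -36*d^2 + 150*d - 24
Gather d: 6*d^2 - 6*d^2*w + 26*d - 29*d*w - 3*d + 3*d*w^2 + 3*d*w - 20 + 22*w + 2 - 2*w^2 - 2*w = d^2*(6 - 6*w) + d*(3*w^2 - 26*w + 23) - 2*w^2 + 20*w - 18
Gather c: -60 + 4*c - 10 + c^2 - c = c^2 + 3*c - 70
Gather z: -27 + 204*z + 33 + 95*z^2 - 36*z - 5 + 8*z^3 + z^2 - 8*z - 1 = 8*z^3 + 96*z^2 + 160*z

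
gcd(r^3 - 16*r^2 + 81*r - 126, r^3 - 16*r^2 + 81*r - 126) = r^3 - 16*r^2 + 81*r - 126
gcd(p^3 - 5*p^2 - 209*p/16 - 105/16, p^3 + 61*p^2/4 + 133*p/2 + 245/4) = p + 5/4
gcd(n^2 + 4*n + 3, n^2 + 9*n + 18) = n + 3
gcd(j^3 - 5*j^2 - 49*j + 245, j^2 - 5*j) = j - 5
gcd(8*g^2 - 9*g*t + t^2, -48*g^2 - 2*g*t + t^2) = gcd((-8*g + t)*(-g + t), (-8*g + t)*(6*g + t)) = -8*g + t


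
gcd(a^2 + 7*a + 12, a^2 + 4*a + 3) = a + 3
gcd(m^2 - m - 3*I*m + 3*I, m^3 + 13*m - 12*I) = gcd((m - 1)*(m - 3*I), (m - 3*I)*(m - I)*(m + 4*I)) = m - 3*I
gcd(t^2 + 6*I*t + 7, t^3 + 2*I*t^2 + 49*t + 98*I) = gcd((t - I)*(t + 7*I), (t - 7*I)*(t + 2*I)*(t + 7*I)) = t + 7*I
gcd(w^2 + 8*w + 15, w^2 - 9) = w + 3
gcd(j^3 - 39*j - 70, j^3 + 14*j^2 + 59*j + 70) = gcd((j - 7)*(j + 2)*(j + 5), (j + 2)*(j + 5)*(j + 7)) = j^2 + 7*j + 10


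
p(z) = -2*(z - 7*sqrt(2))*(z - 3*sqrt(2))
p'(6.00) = 4.28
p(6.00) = 13.71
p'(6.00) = 4.28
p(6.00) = 13.71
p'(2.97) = 16.40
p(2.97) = -17.64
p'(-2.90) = 39.88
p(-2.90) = -182.84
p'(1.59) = 21.92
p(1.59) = -44.08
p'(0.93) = 24.56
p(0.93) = -59.43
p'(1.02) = 24.20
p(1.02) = -57.23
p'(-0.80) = 31.48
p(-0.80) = -107.91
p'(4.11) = 11.84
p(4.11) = -1.54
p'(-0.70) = 31.08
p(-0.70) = -104.78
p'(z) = -4*z + 20*sqrt(2)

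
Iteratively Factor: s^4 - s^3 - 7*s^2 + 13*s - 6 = (s - 2)*(s^3 + s^2 - 5*s + 3) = (s - 2)*(s - 1)*(s^2 + 2*s - 3) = (s - 2)*(s - 1)^2*(s + 3)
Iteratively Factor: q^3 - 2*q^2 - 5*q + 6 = (q - 3)*(q^2 + q - 2) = (q - 3)*(q + 2)*(q - 1)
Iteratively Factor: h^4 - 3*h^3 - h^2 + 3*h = (h)*(h^3 - 3*h^2 - h + 3) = h*(h - 3)*(h^2 - 1) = h*(h - 3)*(h + 1)*(h - 1)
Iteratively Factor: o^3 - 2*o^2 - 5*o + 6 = (o - 1)*(o^2 - o - 6) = (o - 3)*(o - 1)*(o + 2)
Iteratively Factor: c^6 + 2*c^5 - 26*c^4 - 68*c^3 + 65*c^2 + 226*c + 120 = (c + 4)*(c^5 - 2*c^4 - 18*c^3 + 4*c^2 + 49*c + 30) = (c - 2)*(c + 4)*(c^4 - 18*c^2 - 32*c - 15) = (c - 2)*(c + 3)*(c + 4)*(c^3 - 3*c^2 - 9*c - 5) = (c - 5)*(c - 2)*(c + 3)*(c + 4)*(c^2 + 2*c + 1) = (c - 5)*(c - 2)*(c + 1)*(c + 3)*(c + 4)*(c + 1)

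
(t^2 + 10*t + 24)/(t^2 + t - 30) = (t + 4)/(t - 5)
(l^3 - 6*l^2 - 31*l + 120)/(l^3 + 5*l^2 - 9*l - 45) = (l - 8)/(l + 3)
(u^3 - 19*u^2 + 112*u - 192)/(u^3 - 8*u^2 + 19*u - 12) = (u^2 - 16*u + 64)/(u^2 - 5*u + 4)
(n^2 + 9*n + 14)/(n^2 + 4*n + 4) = (n + 7)/(n + 2)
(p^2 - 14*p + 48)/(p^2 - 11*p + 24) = (p - 6)/(p - 3)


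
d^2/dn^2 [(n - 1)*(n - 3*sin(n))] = (3*n - 3)*sin(n) - 6*cos(n) + 2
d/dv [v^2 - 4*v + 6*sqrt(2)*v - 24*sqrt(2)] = 2*v - 4 + 6*sqrt(2)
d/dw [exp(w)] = exp(w)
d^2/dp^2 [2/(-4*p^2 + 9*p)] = 4*(4*p*(4*p - 9) - (8*p - 9)^2)/(p^3*(4*p - 9)^3)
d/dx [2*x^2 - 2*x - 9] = 4*x - 2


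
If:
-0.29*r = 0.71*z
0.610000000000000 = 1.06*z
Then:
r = -1.41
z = 0.58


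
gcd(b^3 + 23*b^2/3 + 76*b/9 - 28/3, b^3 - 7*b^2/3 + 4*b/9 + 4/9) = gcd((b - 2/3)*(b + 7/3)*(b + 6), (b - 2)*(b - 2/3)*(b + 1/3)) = b - 2/3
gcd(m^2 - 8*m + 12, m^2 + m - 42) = m - 6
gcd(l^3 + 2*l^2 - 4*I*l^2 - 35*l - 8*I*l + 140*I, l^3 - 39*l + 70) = l^2 + 2*l - 35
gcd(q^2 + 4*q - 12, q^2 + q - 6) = q - 2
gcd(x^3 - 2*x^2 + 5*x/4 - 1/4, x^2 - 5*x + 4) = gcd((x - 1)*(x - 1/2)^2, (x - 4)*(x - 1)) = x - 1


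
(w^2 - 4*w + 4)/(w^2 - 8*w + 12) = (w - 2)/(w - 6)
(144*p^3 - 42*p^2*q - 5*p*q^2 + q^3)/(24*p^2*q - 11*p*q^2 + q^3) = (6*p + q)/q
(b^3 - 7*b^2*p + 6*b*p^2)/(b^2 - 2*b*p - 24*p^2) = b*(b - p)/(b + 4*p)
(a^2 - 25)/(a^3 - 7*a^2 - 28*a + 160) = (a - 5)/(a^2 - 12*a + 32)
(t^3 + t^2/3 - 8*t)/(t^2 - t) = (t^2 + t/3 - 8)/(t - 1)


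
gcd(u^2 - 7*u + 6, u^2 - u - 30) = u - 6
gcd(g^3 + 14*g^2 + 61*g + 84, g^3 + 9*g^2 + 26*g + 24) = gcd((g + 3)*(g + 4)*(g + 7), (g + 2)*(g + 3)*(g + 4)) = g^2 + 7*g + 12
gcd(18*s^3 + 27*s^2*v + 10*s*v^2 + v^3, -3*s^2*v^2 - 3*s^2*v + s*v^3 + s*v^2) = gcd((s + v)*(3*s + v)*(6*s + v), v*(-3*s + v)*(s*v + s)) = 1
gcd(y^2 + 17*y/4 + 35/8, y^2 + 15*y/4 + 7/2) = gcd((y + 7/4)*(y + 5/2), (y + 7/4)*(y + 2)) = y + 7/4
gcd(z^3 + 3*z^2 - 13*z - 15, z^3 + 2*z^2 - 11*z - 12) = z^2 - 2*z - 3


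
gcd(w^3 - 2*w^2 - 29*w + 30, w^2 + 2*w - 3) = w - 1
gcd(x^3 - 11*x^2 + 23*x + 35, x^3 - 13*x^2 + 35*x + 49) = x^2 - 6*x - 7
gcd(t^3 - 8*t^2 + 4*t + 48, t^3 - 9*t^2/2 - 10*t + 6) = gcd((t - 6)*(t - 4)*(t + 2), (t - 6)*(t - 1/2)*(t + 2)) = t^2 - 4*t - 12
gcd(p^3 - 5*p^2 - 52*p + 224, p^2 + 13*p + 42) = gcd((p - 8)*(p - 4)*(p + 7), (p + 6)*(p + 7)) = p + 7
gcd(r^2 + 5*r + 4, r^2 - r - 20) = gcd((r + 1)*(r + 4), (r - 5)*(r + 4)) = r + 4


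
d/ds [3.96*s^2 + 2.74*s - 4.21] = 7.92*s + 2.74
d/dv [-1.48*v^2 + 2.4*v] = 2.4 - 2.96*v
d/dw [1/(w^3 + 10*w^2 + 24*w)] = (-3*w^2 - 20*w - 24)/(w^2*(w^2 + 10*w + 24)^2)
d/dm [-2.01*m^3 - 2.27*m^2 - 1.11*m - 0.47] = -6.03*m^2 - 4.54*m - 1.11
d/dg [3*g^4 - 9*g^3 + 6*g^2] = 3*g*(4*g^2 - 9*g + 4)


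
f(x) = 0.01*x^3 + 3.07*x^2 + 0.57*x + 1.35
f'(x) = 0.03*x^2 + 6.14*x + 0.57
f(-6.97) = 143.13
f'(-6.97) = -40.77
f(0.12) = 1.46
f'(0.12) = 1.31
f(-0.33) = 1.50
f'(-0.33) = -1.45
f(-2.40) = 17.53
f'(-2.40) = -13.99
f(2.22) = 17.85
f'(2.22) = 14.35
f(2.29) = 18.87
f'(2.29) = 14.79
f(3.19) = 34.73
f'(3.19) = 20.46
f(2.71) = 25.64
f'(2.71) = 17.43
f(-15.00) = 649.80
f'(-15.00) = -84.78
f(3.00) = 30.96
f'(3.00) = 19.26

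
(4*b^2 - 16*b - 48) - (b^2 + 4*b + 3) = 3*b^2 - 20*b - 51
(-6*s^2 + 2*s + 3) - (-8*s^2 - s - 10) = 2*s^2 + 3*s + 13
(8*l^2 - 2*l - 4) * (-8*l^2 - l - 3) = -64*l^4 + 8*l^3 + 10*l^2 + 10*l + 12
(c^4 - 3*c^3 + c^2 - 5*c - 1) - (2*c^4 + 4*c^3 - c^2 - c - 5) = -c^4 - 7*c^3 + 2*c^2 - 4*c + 4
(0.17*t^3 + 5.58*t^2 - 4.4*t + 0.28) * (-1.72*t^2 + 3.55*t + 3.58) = -0.2924*t^5 - 8.9941*t^4 + 27.9856*t^3 + 3.8748*t^2 - 14.758*t + 1.0024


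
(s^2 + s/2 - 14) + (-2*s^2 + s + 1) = -s^2 + 3*s/2 - 13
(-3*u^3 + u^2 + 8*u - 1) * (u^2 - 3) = -3*u^5 + u^4 + 17*u^3 - 4*u^2 - 24*u + 3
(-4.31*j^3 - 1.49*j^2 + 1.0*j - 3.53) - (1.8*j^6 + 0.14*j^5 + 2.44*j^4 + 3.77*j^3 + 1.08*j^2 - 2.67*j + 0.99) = -1.8*j^6 - 0.14*j^5 - 2.44*j^4 - 8.08*j^3 - 2.57*j^2 + 3.67*j - 4.52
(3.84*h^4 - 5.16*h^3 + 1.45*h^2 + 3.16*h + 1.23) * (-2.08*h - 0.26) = -7.9872*h^5 + 9.7344*h^4 - 1.6744*h^3 - 6.9498*h^2 - 3.38*h - 0.3198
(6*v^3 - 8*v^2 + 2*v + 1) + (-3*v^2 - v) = 6*v^3 - 11*v^2 + v + 1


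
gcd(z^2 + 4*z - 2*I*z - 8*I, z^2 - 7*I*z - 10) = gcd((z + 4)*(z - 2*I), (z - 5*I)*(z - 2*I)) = z - 2*I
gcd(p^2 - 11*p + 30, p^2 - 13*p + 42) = p - 6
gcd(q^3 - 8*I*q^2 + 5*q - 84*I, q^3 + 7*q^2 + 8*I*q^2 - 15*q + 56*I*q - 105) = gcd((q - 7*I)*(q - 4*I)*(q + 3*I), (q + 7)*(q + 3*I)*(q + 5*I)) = q + 3*I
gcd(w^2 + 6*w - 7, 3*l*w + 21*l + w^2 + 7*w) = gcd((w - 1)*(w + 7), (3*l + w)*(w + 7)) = w + 7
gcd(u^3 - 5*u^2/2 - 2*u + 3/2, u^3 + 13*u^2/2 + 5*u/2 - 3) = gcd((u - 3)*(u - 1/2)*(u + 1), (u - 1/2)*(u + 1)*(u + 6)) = u^2 + u/2 - 1/2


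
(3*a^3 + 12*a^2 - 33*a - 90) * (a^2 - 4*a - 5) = 3*a^5 - 96*a^3 - 18*a^2 + 525*a + 450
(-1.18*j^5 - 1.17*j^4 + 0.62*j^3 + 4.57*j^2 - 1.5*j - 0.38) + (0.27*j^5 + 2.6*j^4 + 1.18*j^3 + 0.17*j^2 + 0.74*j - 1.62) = -0.91*j^5 + 1.43*j^4 + 1.8*j^3 + 4.74*j^2 - 0.76*j - 2.0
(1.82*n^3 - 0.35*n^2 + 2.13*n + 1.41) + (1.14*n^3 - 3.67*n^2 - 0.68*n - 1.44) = 2.96*n^3 - 4.02*n^2 + 1.45*n - 0.03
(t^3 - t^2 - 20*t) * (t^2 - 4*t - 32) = t^5 - 5*t^4 - 48*t^3 + 112*t^2 + 640*t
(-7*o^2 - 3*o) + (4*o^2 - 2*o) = -3*o^2 - 5*o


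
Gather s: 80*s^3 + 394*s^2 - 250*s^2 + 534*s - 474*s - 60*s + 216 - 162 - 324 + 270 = 80*s^3 + 144*s^2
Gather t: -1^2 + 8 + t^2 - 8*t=t^2 - 8*t + 7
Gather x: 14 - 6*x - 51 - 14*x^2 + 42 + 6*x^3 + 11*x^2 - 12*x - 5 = 6*x^3 - 3*x^2 - 18*x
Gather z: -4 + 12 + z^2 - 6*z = z^2 - 6*z + 8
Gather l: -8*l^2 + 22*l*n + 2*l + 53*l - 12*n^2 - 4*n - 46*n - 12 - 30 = -8*l^2 + l*(22*n + 55) - 12*n^2 - 50*n - 42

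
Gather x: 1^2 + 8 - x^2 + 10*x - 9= -x^2 + 10*x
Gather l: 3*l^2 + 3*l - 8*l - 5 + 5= 3*l^2 - 5*l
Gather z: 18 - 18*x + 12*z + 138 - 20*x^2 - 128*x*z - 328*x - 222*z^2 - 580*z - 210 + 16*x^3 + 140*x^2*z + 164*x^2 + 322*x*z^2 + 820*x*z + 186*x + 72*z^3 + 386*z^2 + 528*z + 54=16*x^3 + 144*x^2 - 160*x + 72*z^3 + z^2*(322*x + 164) + z*(140*x^2 + 692*x - 40)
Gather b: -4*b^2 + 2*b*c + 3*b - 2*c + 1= -4*b^2 + b*(2*c + 3) - 2*c + 1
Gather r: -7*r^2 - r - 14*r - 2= -7*r^2 - 15*r - 2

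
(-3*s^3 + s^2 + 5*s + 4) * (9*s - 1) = -27*s^4 + 12*s^3 + 44*s^2 + 31*s - 4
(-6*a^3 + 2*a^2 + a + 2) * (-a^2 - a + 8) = 6*a^5 + 4*a^4 - 51*a^3 + 13*a^2 + 6*a + 16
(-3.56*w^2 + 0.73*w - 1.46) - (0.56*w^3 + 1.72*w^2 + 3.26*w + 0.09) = -0.56*w^3 - 5.28*w^2 - 2.53*w - 1.55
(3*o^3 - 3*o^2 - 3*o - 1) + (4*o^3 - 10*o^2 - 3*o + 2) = 7*o^3 - 13*o^2 - 6*o + 1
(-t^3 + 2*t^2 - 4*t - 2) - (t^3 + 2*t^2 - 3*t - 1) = -2*t^3 - t - 1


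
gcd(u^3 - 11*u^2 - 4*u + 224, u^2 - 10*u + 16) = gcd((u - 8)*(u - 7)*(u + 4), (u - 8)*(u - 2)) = u - 8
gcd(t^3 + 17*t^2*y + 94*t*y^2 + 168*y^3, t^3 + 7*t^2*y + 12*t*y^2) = t + 4*y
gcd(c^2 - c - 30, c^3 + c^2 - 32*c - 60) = c^2 - c - 30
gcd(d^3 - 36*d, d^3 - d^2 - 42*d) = d^2 + 6*d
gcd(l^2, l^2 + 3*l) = l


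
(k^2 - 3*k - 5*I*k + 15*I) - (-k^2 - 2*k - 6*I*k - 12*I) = 2*k^2 - k + I*k + 27*I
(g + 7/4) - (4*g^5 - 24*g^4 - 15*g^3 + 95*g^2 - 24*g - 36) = -4*g^5 + 24*g^4 + 15*g^3 - 95*g^2 + 25*g + 151/4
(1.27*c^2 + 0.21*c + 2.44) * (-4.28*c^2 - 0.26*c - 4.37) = -5.4356*c^4 - 1.229*c^3 - 16.0477*c^2 - 1.5521*c - 10.6628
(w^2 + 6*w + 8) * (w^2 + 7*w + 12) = w^4 + 13*w^3 + 62*w^2 + 128*w + 96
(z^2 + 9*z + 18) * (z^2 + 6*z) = z^4 + 15*z^3 + 72*z^2 + 108*z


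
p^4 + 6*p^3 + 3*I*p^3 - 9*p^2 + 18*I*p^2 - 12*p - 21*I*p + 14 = (p - 1)*(p + 7)*(p + I)*(p + 2*I)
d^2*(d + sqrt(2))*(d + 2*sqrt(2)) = d^4 + 3*sqrt(2)*d^3 + 4*d^2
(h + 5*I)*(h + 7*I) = h^2 + 12*I*h - 35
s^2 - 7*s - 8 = (s - 8)*(s + 1)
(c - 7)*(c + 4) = c^2 - 3*c - 28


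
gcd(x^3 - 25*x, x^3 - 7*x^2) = x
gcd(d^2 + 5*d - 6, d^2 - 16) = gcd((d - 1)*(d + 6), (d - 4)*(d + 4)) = 1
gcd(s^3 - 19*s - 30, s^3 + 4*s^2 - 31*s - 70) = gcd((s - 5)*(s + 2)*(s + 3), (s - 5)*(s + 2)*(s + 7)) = s^2 - 3*s - 10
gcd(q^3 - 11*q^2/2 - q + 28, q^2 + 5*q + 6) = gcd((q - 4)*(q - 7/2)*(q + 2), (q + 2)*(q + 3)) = q + 2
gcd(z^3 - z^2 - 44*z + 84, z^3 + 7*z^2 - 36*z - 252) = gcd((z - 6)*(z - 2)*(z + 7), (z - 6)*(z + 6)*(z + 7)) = z^2 + z - 42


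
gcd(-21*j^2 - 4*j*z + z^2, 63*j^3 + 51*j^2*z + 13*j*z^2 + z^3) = 3*j + z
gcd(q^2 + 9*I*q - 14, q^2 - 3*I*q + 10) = q + 2*I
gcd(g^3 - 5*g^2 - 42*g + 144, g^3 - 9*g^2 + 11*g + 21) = g - 3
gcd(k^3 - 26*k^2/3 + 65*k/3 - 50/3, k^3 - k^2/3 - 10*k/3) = k - 2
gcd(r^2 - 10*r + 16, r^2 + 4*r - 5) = 1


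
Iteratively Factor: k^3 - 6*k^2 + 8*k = (k - 2)*(k^2 - 4*k) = k*(k - 2)*(k - 4)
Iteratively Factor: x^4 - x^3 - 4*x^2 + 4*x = (x + 2)*(x^3 - 3*x^2 + 2*x) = (x - 2)*(x + 2)*(x^2 - x) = x*(x - 2)*(x + 2)*(x - 1)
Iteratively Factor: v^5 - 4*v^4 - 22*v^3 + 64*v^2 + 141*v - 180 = (v - 4)*(v^4 - 22*v^2 - 24*v + 45) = (v - 4)*(v + 3)*(v^3 - 3*v^2 - 13*v + 15) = (v - 4)*(v - 1)*(v + 3)*(v^2 - 2*v - 15) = (v - 5)*(v - 4)*(v - 1)*(v + 3)*(v + 3)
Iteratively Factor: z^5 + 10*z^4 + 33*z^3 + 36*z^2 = (z)*(z^4 + 10*z^3 + 33*z^2 + 36*z) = z*(z + 4)*(z^3 + 6*z^2 + 9*z) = z*(z + 3)*(z + 4)*(z^2 + 3*z) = z*(z + 3)^2*(z + 4)*(z)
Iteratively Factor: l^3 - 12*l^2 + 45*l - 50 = (l - 2)*(l^2 - 10*l + 25) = (l - 5)*(l - 2)*(l - 5)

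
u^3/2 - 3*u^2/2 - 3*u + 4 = (u/2 + 1)*(u - 4)*(u - 1)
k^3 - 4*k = k*(k - 2)*(k + 2)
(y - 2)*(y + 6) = y^2 + 4*y - 12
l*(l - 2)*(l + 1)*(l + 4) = l^4 + 3*l^3 - 6*l^2 - 8*l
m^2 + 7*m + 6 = (m + 1)*(m + 6)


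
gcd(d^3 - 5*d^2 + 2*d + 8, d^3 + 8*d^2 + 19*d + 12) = d + 1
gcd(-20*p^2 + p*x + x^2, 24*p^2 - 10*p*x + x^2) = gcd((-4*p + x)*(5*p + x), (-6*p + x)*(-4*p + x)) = -4*p + x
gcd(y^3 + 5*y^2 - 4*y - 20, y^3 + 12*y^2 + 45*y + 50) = y^2 + 7*y + 10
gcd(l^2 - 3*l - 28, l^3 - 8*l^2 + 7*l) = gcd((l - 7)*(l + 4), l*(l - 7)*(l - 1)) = l - 7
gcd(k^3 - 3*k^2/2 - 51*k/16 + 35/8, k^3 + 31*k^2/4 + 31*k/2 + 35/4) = k + 7/4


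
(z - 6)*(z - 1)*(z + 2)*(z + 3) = z^4 - 2*z^3 - 23*z^2 - 12*z + 36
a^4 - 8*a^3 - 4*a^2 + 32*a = a*(a - 8)*(a - 2)*(a + 2)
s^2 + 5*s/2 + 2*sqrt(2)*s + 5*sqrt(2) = (s + 5/2)*(s + 2*sqrt(2))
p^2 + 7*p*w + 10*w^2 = (p + 2*w)*(p + 5*w)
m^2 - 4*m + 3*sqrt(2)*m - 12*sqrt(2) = (m - 4)*(m + 3*sqrt(2))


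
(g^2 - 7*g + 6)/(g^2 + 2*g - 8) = (g^2 - 7*g + 6)/(g^2 + 2*g - 8)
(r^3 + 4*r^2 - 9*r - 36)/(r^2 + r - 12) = r + 3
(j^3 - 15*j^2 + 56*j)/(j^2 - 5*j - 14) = j*(j - 8)/(j + 2)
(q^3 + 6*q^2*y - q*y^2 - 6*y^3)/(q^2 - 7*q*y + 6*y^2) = (-q^2 - 7*q*y - 6*y^2)/(-q + 6*y)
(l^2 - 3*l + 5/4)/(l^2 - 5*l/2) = (l - 1/2)/l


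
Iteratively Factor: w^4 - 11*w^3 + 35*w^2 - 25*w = (w - 5)*(w^3 - 6*w^2 + 5*w) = w*(w - 5)*(w^2 - 6*w + 5) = w*(w - 5)*(w - 1)*(w - 5)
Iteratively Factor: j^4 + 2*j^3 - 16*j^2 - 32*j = (j - 4)*(j^3 + 6*j^2 + 8*j) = (j - 4)*(j + 2)*(j^2 + 4*j) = (j - 4)*(j + 2)*(j + 4)*(j)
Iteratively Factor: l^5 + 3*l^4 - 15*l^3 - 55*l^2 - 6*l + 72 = (l - 4)*(l^4 + 7*l^3 + 13*l^2 - 3*l - 18) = (l - 4)*(l + 3)*(l^3 + 4*l^2 + l - 6) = (l - 4)*(l - 1)*(l + 3)*(l^2 + 5*l + 6) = (l - 4)*(l - 1)*(l + 2)*(l + 3)*(l + 3)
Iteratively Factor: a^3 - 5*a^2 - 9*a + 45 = (a - 3)*(a^2 - 2*a - 15) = (a - 5)*(a - 3)*(a + 3)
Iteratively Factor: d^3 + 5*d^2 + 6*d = (d + 3)*(d^2 + 2*d) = d*(d + 3)*(d + 2)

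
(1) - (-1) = 2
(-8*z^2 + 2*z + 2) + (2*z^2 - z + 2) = -6*z^2 + z + 4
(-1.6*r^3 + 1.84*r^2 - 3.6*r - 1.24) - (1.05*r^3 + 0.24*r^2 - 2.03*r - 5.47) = -2.65*r^3 + 1.6*r^2 - 1.57*r + 4.23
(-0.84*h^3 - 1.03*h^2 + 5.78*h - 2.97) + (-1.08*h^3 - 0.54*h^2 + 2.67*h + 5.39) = -1.92*h^3 - 1.57*h^2 + 8.45*h + 2.42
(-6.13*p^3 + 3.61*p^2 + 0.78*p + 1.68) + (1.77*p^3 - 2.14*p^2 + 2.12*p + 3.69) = -4.36*p^3 + 1.47*p^2 + 2.9*p + 5.37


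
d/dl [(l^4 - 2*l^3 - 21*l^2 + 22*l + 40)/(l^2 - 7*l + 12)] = (2*l^5 - 23*l^4 + 76*l^3 + 53*l^2 - 584*l + 544)/(l^4 - 14*l^3 + 73*l^2 - 168*l + 144)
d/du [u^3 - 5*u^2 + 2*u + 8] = 3*u^2 - 10*u + 2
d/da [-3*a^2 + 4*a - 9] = 4 - 6*a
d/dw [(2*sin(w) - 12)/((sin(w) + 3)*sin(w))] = 2*(-cos(w) + 12/tan(w) + 18*cos(w)/sin(w)^2)/(sin(w) + 3)^2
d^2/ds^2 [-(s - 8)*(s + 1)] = -2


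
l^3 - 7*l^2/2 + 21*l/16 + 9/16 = (l - 3)*(l - 3/4)*(l + 1/4)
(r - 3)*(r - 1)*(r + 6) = r^3 + 2*r^2 - 21*r + 18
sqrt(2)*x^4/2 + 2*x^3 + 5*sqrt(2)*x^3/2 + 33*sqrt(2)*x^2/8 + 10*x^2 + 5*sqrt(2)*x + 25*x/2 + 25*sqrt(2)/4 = (x + 5/2)^2*(x + sqrt(2))*(sqrt(2)*x/2 + 1)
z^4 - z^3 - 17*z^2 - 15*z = z*(z - 5)*(z + 1)*(z + 3)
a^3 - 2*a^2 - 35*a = a*(a - 7)*(a + 5)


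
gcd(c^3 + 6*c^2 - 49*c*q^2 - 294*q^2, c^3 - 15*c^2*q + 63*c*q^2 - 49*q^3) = -c + 7*q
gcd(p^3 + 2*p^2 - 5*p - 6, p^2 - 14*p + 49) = 1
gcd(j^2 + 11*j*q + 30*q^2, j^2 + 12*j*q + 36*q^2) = j + 6*q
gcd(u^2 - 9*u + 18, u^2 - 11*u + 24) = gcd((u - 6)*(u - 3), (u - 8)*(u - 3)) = u - 3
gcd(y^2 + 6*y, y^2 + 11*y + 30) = y + 6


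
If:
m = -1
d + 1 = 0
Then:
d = -1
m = -1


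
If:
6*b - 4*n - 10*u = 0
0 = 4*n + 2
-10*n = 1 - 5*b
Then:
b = -4/5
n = -1/2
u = -7/25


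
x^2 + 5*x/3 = x*(x + 5/3)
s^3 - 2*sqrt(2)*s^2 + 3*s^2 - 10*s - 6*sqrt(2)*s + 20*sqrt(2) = (s - 2)*(s + 5)*(s - 2*sqrt(2))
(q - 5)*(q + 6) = q^2 + q - 30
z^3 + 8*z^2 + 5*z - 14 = (z - 1)*(z + 2)*(z + 7)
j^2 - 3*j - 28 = (j - 7)*(j + 4)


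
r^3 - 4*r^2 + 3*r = r*(r - 3)*(r - 1)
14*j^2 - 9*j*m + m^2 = (-7*j + m)*(-2*j + m)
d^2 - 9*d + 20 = (d - 5)*(d - 4)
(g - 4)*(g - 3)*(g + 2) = g^3 - 5*g^2 - 2*g + 24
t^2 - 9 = (t - 3)*(t + 3)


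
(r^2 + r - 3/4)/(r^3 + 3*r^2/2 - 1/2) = (r + 3/2)/(r^2 + 2*r + 1)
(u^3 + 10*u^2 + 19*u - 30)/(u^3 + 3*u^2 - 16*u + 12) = (u + 5)/(u - 2)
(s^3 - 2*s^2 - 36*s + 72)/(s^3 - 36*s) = (s - 2)/s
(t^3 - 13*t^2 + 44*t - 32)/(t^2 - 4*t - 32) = (t^2 - 5*t + 4)/(t + 4)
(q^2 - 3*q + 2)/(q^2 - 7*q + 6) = (q - 2)/(q - 6)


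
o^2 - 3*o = o*(o - 3)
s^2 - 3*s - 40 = (s - 8)*(s + 5)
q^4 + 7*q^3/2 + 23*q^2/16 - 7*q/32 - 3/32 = (q - 1/4)*(q + 1/4)*(q + 1/2)*(q + 3)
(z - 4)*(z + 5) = z^2 + z - 20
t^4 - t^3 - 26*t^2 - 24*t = t*(t - 6)*(t + 1)*(t + 4)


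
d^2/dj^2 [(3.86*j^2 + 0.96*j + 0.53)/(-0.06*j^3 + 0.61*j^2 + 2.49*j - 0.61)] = (-0.0277919999999999*j^6 - 0.0207360000000003*j^5 - 3.272184*j^4 + 13.01286*j^3 - 8.90439*j^2 - 6.85701*j - 12.755432)/(0.000216*j^9 - 0.006588*j^8 + 0.040086*j^7 + 0.326411*j^6 - 1.797525*j^5 - 11.212044*j^4 - 9.812097*j^3 + 10.66524*j^2 - 2.779587*j + 0.226981)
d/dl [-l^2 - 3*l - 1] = -2*l - 3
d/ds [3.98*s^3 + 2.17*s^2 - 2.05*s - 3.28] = 11.94*s^2 + 4.34*s - 2.05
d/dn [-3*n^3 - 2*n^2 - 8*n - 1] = -9*n^2 - 4*n - 8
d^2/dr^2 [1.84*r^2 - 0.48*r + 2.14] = 3.68000000000000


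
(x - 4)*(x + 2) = x^2 - 2*x - 8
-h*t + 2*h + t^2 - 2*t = (-h + t)*(t - 2)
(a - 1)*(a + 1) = a^2 - 1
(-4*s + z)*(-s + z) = 4*s^2 - 5*s*z + z^2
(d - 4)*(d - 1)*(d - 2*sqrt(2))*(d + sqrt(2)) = d^4 - 5*d^3 - sqrt(2)*d^3 + 5*sqrt(2)*d^2 - 4*sqrt(2)*d + 20*d - 16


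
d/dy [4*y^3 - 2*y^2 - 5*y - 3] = 12*y^2 - 4*y - 5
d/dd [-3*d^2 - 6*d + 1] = -6*d - 6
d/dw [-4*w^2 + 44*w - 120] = 44 - 8*w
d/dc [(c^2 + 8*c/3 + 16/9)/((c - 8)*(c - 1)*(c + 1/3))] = (-27*c^4 - 144*c^3 + 615*c^2 + 976*c - 48)/(3*(9*c^6 - 156*c^5 + 766*c^4 - 732*c^3 - 191*c^2 + 240*c + 64))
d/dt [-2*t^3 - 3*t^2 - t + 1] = -6*t^2 - 6*t - 1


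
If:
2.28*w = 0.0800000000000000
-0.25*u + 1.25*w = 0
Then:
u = 0.18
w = 0.04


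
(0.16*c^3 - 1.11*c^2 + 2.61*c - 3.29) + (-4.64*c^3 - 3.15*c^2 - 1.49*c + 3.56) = -4.48*c^3 - 4.26*c^2 + 1.12*c + 0.27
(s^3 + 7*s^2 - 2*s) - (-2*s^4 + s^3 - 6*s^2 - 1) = 2*s^4 + 13*s^2 - 2*s + 1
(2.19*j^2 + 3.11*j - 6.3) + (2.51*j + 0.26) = 2.19*j^2 + 5.62*j - 6.04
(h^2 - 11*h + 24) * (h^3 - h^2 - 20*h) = h^5 - 12*h^4 + 15*h^3 + 196*h^2 - 480*h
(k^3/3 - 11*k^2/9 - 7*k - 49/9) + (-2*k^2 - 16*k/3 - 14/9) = k^3/3 - 29*k^2/9 - 37*k/3 - 7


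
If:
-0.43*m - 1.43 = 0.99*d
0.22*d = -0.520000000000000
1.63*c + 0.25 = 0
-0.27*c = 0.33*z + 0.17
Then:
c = -0.15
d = -2.36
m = 2.12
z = -0.39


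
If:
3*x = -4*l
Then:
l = -3*x/4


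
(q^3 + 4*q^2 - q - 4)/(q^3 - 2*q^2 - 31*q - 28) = (q - 1)/(q - 7)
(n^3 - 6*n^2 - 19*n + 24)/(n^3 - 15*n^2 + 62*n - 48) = (n + 3)/(n - 6)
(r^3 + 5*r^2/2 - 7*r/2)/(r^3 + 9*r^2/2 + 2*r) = (2*r^2 + 5*r - 7)/(2*r^2 + 9*r + 4)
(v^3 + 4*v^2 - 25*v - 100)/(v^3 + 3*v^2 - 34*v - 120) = (v - 5)/(v - 6)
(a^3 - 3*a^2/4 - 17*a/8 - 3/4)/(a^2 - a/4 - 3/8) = (4*a^2 - 5*a - 6)/(4*a - 3)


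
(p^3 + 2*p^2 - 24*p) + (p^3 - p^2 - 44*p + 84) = 2*p^3 + p^2 - 68*p + 84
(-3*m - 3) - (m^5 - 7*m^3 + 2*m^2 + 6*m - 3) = -m^5 + 7*m^3 - 2*m^2 - 9*m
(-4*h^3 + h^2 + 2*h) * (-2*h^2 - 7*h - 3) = 8*h^5 + 26*h^4 + h^3 - 17*h^2 - 6*h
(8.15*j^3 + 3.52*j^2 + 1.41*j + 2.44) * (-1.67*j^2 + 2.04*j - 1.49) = -13.6105*j^5 + 10.7476*j^4 - 7.3174*j^3 - 6.4432*j^2 + 2.8767*j - 3.6356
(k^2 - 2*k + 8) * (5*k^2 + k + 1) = 5*k^4 - 9*k^3 + 39*k^2 + 6*k + 8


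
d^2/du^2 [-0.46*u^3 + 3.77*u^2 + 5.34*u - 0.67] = 7.54 - 2.76*u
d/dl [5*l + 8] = 5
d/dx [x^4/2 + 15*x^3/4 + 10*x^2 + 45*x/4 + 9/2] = 2*x^3 + 45*x^2/4 + 20*x + 45/4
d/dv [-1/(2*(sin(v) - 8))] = cos(v)/(2*(sin(v) - 8)^2)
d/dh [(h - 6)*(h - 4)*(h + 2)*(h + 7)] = 4*h^3 - 3*h^2 - 104*h + 76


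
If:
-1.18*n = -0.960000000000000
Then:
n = 0.81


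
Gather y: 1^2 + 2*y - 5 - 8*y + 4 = -6*y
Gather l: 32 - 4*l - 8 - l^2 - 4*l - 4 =-l^2 - 8*l + 20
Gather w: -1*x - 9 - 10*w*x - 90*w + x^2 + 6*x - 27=w*(-10*x - 90) + x^2 + 5*x - 36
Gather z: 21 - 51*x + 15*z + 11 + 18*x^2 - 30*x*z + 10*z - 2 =18*x^2 - 51*x + z*(25 - 30*x) + 30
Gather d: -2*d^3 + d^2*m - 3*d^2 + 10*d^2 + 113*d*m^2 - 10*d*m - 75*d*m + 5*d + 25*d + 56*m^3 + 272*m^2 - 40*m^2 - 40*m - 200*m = -2*d^3 + d^2*(m + 7) + d*(113*m^2 - 85*m + 30) + 56*m^3 + 232*m^2 - 240*m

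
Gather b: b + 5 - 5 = b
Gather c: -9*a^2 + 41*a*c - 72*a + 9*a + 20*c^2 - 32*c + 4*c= -9*a^2 - 63*a + 20*c^2 + c*(41*a - 28)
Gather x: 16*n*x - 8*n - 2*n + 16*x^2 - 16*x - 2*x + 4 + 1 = -10*n + 16*x^2 + x*(16*n - 18) + 5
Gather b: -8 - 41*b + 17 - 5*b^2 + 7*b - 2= -5*b^2 - 34*b + 7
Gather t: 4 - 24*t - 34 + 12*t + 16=-12*t - 14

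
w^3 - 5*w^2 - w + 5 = (w - 5)*(w - 1)*(w + 1)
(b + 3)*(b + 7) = b^2 + 10*b + 21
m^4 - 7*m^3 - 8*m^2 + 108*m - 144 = (m - 6)*(m - 3)*(m - 2)*(m + 4)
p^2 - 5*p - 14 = (p - 7)*(p + 2)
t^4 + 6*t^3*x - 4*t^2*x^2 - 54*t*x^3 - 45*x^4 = (t - 3*x)*(t + x)*(t + 3*x)*(t + 5*x)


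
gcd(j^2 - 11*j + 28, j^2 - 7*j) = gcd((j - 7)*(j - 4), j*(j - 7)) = j - 7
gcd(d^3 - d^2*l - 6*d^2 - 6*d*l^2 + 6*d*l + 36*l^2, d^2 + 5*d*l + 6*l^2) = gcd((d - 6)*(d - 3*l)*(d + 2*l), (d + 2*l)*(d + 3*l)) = d + 2*l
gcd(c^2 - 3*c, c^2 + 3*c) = c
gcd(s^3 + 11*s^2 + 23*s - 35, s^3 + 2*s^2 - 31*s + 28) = s^2 + 6*s - 7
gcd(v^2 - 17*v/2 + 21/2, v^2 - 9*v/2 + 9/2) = v - 3/2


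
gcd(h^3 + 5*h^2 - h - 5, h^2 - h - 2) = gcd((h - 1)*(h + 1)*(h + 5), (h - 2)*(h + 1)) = h + 1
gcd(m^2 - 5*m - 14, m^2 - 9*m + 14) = m - 7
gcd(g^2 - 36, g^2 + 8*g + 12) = g + 6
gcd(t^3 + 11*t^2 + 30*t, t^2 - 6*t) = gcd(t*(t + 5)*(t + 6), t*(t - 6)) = t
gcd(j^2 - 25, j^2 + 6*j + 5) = j + 5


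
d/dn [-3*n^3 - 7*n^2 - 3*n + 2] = -9*n^2 - 14*n - 3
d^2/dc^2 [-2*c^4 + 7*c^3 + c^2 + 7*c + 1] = -24*c^2 + 42*c + 2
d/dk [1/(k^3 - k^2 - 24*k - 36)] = (-3*k^2 + 2*k + 24)/(-k^3 + k^2 + 24*k + 36)^2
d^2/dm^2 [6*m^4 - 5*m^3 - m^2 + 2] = 72*m^2 - 30*m - 2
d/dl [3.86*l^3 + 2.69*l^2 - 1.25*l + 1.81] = 11.58*l^2 + 5.38*l - 1.25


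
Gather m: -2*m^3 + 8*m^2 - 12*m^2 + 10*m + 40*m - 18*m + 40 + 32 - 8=-2*m^3 - 4*m^2 + 32*m + 64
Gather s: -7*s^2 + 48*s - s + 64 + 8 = -7*s^2 + 47*s + 72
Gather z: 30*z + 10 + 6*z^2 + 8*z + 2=6*z^2 + 38*z + 12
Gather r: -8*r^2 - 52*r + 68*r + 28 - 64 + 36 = -8*r^2 + 16*r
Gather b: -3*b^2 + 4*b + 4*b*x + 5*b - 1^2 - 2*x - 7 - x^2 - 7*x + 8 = -3*b^2 + b*(4*x + 9) - x^2 - 9*x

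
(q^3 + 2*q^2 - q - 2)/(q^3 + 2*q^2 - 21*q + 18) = (q^2 + 3*q + 2)/(q^2 + 3*q - 18)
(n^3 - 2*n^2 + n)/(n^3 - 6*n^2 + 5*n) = (n - 1)/(n - 5)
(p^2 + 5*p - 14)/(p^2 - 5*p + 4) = (p^2 + 5*p - 14)/(p^2 - 5*p + 4)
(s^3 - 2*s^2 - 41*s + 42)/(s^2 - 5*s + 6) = (s^3 - 2*s^2 - 41*s + 42)/(s^2 - 5*s + 6)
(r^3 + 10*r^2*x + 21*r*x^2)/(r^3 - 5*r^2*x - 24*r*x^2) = (-r - 7*x)/(-r + 8*x)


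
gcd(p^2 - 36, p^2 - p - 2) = 1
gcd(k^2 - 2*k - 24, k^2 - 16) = k + 4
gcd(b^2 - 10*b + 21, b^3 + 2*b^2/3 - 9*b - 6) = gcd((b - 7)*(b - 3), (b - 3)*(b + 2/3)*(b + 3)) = b - 3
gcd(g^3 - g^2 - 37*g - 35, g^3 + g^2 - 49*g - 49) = g^2 - 6*g - 7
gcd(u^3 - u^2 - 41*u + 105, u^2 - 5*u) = u - 5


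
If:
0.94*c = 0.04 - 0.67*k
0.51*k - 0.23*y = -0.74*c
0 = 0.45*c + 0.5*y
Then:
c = -0.13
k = 0.24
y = 0.12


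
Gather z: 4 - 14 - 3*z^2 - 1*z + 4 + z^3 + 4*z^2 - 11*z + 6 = z^3 + z^2 - 12*z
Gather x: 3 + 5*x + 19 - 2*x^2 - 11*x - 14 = -2*x^2 - 6*x + 8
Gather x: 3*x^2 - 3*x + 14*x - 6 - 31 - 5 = 3*x^2 + 11*x - 42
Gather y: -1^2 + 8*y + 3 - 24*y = 2 - 16*y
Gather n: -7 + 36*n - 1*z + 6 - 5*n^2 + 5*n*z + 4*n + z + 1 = -5*n^2 + n*(5*z + 40)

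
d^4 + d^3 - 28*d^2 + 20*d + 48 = (d - 4)*(d - 2)*(d + 1)*(d + 6)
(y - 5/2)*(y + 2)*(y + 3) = y^3 + 5*y^2/2 - 13*y/2 - 15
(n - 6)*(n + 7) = n^2 + n - 42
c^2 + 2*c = c*(c + 2)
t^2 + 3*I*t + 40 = (t - 5*I)*(t + 8*I)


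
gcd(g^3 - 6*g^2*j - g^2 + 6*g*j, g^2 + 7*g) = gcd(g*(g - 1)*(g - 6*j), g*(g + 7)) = g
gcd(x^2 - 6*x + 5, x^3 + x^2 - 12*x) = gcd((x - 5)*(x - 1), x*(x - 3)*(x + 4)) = 1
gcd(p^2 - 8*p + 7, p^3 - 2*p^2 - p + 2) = p - 1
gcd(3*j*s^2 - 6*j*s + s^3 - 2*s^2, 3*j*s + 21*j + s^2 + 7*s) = 3*j + s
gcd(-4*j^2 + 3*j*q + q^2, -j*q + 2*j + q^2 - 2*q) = -j + q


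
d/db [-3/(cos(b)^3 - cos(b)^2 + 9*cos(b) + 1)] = 3*(-3*cos(b)^2 + 2*cos(b) - 9)*sin(b)/(cos(b)^3 - cos(b)^2 + 9*cos(b) + 1)^2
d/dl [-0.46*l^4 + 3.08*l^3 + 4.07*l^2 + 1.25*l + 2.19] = -1.84*l^3 + 9.24*l^2 + 8.14*l + 1.25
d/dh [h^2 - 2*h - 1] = 2*h - 2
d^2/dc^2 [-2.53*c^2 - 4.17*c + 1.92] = -5.06000000000000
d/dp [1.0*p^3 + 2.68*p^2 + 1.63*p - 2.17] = 3.0*p^2 + 5.36*p + 1.63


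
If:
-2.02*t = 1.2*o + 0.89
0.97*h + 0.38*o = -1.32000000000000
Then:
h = 0.659450171821306*t - 1.07027491408935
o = -1.68333333333333*t - 0.741666666666667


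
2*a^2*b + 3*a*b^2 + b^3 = b*(a + b)*(2*a + b)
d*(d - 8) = d^2 - 8*d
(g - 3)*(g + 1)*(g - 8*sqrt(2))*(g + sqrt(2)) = g^4 - 7*sqrt(2)*g^3 - 2*g^3 - 19*g^2 + 14*sqrt(2)*g^2 + 21*sqrt(2)*g + 32*g + 48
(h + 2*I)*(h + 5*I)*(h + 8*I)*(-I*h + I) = -I*h^4 + 15*h^3 + I*h^3 - 15*h^2 + 66*I*h^2 - 80*h - 66*I*h + 80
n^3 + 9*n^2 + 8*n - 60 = (n - 2)*(n + 5)*(n + 6)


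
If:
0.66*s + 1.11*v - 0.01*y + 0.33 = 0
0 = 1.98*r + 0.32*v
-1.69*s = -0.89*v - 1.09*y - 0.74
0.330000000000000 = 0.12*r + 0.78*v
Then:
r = -0.07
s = -1.28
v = 0.43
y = -3.01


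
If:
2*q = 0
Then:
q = 0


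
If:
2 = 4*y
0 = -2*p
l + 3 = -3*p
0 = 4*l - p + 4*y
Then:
No Solution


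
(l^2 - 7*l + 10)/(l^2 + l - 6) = (l - 5)/(l + 3)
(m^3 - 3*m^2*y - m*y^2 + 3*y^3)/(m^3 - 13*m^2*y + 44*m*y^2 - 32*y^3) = (m^2 - 2*m*y - 3*y^2)/(m^2 - 12*m*y + 32*y^2)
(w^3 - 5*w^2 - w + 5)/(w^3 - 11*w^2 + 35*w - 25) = (w + 1)/(w - 5)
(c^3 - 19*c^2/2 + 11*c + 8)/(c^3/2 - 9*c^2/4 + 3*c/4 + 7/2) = 2*(2*c^2 - 15*c - 8)/(2*c^2 - 5*c - 7)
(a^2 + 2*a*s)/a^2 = (a + 2*s)/a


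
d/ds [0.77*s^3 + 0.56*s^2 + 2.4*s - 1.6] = 2.31*s^2 + 1.12*s + 2.4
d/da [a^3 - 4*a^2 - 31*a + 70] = 3*a^2 - 8*a - 31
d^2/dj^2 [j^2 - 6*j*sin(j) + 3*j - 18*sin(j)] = 6*j*sin(j) + 18*sin(j) - 12*cos(j) + 2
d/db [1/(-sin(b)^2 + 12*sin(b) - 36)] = 2*cos(b)/(sin(b) - 6)^3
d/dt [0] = 0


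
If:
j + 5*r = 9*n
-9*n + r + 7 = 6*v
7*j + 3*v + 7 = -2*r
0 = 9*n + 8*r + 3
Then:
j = -21/13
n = -121/507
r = -18/169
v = 764/507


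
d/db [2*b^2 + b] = 4*b + 1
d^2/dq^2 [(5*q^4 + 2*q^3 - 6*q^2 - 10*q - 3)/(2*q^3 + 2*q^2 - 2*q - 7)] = 4*(4*q^6 + 27*q^5 - 123*q^4 - 96*q^3 + 231*q^2 - 108*q - 104)/(8*q^9 + 24*q^8 - 124*q^6 - 168*q^5 + 108*q^4 + 454*q^3 + 210*q^2 - 294*q - 343)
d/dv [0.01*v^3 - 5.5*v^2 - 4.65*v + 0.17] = 0.03*v^2 - 11.0*v - 4.65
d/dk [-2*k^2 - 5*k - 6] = -4*k - 5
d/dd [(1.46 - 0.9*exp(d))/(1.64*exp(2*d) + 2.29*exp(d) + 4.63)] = (1.476*exp(2*d) - 4.7888*exp(d) - 7.5104)*exp(d)/(2.6896*exp(4*d) + 7.5112*exp(3*d) + 20.4305*exp(2*d) + 21.2054*exp(d) + 21.4369)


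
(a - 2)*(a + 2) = a^2 - 4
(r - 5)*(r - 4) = r^2 - 9*r + 20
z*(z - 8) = z^2 - 8*z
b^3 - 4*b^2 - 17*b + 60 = (b - 5)*(b - 3)*(b + 4)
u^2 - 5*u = u*(u - 5)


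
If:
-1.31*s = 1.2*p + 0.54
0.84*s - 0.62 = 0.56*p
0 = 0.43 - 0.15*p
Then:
No Solution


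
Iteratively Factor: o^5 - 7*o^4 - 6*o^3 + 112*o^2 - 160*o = (o + 4)*(o^4 - 11*o^3 + 38*o^2 - 40*o) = o*(o + 4)*(o^3 - 11*o^2 + 38*o - 40) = o*(o - 5)*(o + 4)*(o^2 - 6*o + 8) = o*(o - 5)*(o - 4)*(o + 4)*(o - 2)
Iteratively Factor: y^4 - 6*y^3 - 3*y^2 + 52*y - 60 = (y - 2)*(y^3 - 4*y^2 - 11*y + 30) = (y - 5)*(y - 2)*(y^2 + y - 6) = (y - 5)*(y - 2)^2*(y + 3)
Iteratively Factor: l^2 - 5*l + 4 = (l - 1)*(l - 4)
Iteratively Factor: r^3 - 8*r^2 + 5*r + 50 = (r - 5)*(r^2 - 3*r - 10) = (r - 5)^2*(r + 2)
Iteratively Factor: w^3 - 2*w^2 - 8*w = (w)*(w^2 - 2*w - 8) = w*(w + 2)*(w - 4)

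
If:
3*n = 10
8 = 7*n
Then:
No Solution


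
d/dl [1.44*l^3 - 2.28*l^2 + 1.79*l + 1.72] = 4.32*l^2 - 4.56*l + 1.79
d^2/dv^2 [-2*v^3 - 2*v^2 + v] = -12*v - 4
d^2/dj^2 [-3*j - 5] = 0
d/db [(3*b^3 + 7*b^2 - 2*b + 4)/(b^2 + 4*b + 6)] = (3*b^4 + 24*b^3 + 84*b^2 + 76*b - 28)/(b^4 + 8*b^3 + 28*b^2 + 48*b + 36)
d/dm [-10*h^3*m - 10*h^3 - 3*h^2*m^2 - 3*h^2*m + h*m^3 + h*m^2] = h*(-10*h^2 - 6*h*m - 3*h + 3*m^2 + 2*m)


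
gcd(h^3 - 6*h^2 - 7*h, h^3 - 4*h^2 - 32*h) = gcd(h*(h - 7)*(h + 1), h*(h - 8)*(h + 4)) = h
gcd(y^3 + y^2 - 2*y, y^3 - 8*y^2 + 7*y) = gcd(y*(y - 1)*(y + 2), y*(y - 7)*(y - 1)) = y^2 - y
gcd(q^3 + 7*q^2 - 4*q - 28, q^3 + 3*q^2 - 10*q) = q - 2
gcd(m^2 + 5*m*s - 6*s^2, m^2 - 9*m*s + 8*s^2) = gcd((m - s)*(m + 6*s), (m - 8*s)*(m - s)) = -m + s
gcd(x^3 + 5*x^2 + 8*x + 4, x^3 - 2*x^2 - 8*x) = x + 2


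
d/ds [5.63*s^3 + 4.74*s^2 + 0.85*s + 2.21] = 16.89*s^2 + 9.48*s + 0.85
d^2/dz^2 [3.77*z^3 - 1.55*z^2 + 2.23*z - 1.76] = 22.62*z - 3.1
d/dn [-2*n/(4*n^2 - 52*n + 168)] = (n^2 - 42)/(2*(n^4 - 26*n^3 + 253*n^2 - 1092*n + 1764))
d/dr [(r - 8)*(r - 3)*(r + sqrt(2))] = 3*r^2 - 22*r + 2*sqrt(2)*r - 11*sqrt(2) + 24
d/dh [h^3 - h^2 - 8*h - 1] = 3*h^2 - 2*h - 8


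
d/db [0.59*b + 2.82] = 0.590000000000000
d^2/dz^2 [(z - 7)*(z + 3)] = 2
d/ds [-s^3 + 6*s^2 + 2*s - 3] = -3*s^2 + 12*s + 2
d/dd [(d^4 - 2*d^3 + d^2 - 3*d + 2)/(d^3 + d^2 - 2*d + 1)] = (d^6 + 2*d^5 - 9*d^4 + 18*d^3 - 11*d^2 - 2*d + 1)/(d^6 + 2*d^5 - 3*d^4 - 2*d^3 + 6*d^2 - 4*d + 1)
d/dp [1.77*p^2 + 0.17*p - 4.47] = 3.54*p + 0.17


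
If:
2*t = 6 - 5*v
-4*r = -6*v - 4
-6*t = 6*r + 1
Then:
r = 29/4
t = -89/12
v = 25/6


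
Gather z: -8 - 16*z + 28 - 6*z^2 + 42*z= -6*z^2 + 26*z + 20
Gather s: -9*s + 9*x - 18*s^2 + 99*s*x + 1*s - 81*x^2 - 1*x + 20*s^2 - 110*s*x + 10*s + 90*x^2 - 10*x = 2*s^2 + s*(2 - 11*x) + 9*x^2 - 2*x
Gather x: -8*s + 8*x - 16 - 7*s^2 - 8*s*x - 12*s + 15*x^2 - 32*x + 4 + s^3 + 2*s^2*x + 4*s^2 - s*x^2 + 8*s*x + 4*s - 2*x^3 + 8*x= s^3 - 3*s^2 - 16*s - 2*x^3 + x^2*(15 - s) + x*(2*s^2 - 16) - 12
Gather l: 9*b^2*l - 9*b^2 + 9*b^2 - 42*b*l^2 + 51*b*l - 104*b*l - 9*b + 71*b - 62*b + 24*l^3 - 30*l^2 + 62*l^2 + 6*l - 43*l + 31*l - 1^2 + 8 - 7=24*l^3 + l^2*(32 - 42*b) + l*(9*b^2 - 53*b - 6)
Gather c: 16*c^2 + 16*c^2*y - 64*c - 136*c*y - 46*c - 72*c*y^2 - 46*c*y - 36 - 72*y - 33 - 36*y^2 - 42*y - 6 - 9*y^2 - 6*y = c^2*(16*y + 16) + c*(-72*y^2 - 182*y - 110) - 45*y^2 - 120*y - 75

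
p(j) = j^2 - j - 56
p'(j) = 2*j - 1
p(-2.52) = -47.13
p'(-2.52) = -6.04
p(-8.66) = 27.66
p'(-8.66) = -18.32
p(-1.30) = -53.01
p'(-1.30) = -3.60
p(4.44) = -40.73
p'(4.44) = 7.88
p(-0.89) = -54.32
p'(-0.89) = -2.78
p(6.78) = -16.81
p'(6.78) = 12.56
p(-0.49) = -55.27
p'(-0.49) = -1.98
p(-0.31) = -55.59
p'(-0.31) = -1.62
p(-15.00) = 184.00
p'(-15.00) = -31.00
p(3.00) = -50.00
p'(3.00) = 5.00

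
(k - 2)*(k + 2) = k^2 - 4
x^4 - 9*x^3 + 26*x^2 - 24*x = x*(x - 4)*(x - 3)*(x - 2)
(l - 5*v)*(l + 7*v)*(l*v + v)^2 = l^4*v^2 + 2*l^3*v^3 + 2*l^3*v^2 - 35*l^2*v^4 + 4*l^2*v^3 + l^2*v^2 - 70*l*v^4 + 2*l*v^3 - 35*v^4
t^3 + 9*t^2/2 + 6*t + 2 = (t + 1/2)*(t + 2)^2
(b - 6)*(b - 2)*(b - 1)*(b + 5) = b^4 - 4*b^3 - 25*b^2 + 88*b - 60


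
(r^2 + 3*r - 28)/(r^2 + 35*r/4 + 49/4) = 4*(r - 4)/(4*r + 7)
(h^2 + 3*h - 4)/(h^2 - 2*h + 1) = (h + 4)/(h - 1)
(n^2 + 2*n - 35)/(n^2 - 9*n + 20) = (n + 7)/(n - 4)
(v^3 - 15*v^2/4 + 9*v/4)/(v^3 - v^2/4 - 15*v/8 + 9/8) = 2*v*(v - 3)/(2*v^2 + v - 3)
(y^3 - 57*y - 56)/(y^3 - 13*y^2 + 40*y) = (y^2 + 8*y + 7)/(y*(y - 5))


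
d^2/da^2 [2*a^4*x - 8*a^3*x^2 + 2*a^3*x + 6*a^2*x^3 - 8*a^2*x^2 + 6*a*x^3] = 4*x*(6*a^2 - 12*a*x + 3*a + 3*x^2 - 4*x)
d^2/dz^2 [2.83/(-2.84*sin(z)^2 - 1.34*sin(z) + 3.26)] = (91.302592*sin(z)^4 + 32.309544*sin(z)^3 - 27.067252*sin(z)^2 - 52.256516*sin(z) - 62.56564)/(2.84*sin(z)^2 + 1.34*sin(z) - 3.26)^3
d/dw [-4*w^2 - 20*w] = -8*w - 20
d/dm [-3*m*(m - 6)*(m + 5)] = -9*m^2 + 6*m + 90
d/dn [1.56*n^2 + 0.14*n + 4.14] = 3.12*n + 0.14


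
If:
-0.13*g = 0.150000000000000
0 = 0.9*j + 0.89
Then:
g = -1.15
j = -0.99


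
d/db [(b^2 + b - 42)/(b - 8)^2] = (76 - 17*b)/(b^3 - 24*b^2 + 192*b - 512)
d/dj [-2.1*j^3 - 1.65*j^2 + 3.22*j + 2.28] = -6.3*j^2 - 3.3*j + 3.22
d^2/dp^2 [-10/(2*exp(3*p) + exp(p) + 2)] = 10*(-2*(6*exp(2*p) + 1)^2*exp(p) + (18*exp(2*p) + 1)*(2*exp(3*p) + exp(p) + 2))*exp(p)/(2*exp(3*p) + exp(p) + 2)^3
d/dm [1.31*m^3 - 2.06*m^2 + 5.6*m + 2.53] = 3.93*m^2 - 4.12*m + 5.6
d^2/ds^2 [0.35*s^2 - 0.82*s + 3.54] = 0.700000000000000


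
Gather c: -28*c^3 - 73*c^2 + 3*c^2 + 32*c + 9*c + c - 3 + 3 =-28*c^3 - 70*c^2 + 42*c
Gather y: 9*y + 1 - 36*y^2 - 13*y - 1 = -36*y^2 - 4*y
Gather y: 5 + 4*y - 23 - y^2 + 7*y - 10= -y^2 + 11*y - 28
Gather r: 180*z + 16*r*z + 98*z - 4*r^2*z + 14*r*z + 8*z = -4*r^2*z + 30*r*z + 286*z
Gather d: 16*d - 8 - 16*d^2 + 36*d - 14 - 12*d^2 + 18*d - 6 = -28*d^2 + 70*d - 28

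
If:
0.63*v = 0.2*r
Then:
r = 3.15*v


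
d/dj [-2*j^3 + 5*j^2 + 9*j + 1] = -6*j^2 + 10*j + 9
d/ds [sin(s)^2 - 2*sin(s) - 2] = 2*(sin(s) - 1)*cos(s)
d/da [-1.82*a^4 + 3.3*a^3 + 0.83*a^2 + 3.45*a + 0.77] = -7.28*a^3 + 9.9*a^2 + 1.66*a + 3.45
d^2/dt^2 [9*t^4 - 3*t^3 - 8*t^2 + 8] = 108*t^2 - 18*t - 16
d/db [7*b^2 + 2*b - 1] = 14*b + 2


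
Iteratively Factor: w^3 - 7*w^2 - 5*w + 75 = (w - 5)*(w^2 - 2*w - 15) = (w - 5)^2*(w + 3)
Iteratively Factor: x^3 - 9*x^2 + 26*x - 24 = (x - 3)*(x^2 - 6*x + 8) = (x - 4)*(x - 3)*(x - 2)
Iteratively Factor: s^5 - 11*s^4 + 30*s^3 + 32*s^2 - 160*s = (s + 2)*(s^4 - 13*s^3 + 56*s^2 - 80*s) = s*(s + 2)*(s^3 - 13*s^2 + 56*s - 80) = s*(s - 5)*(s + 2)*(s^2 - 8*s + 16) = s*(s - 5)*(s - 4)*(s + 2)*(s - 4)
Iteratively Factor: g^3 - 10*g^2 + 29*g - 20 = (g - 4)*(g^2 - 6*g + 5) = (g - 4)*(g - 1)*(g - 5)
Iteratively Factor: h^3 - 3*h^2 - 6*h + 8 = (h - 1)*(h^2 - 2*h - 8) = (h - 4)*(h - 1)*(h + 2)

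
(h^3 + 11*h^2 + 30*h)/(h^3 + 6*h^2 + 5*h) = (h + 6)/(h + 1)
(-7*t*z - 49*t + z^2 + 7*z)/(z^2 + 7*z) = (-7*t + z)/z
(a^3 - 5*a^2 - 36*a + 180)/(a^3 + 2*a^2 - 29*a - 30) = (a - 6)/(a + 1)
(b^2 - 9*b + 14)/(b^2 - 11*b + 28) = (b - 2)/(b - 4)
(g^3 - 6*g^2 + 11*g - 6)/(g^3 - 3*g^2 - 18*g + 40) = (g^2 - 4*g + 3)/(g^2 - g - 20)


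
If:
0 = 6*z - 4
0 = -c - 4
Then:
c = -4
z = 2/3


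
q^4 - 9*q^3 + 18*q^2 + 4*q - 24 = (q - 6)*(q - 2)^2*(q + 1)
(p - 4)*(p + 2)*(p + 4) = p^3 + 2*p^2 - 16*p - 32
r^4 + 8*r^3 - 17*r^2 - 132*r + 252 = (r - 3)*(r - 2)*(r + 6)*(r + 7)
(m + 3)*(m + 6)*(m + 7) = m^3 + 16*m^2 + 81*m + 126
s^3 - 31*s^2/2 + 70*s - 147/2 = (s - 7)^2*(s - 3/2)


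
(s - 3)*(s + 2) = s^2 - s - 6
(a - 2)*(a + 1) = a^2 - a - 2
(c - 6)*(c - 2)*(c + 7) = c^3 - c^2 - 44*c + 84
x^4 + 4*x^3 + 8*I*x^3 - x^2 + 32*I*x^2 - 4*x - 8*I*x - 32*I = (x + 4)*(x + 8*I)*(-I*x + I)*(I*x + I)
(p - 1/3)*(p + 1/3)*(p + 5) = p^3 + 5*p^2 - p/9 - 5/9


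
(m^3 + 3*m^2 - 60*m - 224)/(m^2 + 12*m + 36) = (m^3 + 3*m^2 - 60*m - 224)/(m^2 + 12*m + 36)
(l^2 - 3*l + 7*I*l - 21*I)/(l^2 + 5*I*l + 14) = (l - 3)/(l - 2*I)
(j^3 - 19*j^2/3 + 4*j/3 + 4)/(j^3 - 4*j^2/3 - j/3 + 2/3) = (j - 6)/(j - 1)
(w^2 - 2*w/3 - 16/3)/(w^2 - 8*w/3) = (w + 2)/w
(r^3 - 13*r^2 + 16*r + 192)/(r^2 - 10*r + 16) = (r^2 - 5*r - 24)/(r - 2)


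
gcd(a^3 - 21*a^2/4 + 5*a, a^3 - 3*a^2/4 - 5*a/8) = a^2 - 5*a/4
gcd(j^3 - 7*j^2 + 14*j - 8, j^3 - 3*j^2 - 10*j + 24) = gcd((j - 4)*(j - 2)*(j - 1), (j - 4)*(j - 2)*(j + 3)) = j^2 - 6*j + 8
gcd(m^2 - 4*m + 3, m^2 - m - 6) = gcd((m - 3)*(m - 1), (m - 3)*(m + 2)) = m - 3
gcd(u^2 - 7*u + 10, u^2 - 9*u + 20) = u - 5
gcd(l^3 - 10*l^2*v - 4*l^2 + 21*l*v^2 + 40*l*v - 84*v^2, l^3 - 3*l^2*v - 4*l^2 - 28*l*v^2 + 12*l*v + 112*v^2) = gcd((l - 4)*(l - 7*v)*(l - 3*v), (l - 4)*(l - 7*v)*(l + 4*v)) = -l^2 + 7*l*v + 4*l - 28*v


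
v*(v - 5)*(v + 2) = v^3 - 3*v^2 - 10*v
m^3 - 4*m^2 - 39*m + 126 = (m - 7)*(m - 3)*(m + 6)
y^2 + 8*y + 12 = (y + 2)*(y + 6)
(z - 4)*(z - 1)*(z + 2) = z^3 - 3*z^2 - 6*z + 8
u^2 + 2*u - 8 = (u - 2)*(u + 4)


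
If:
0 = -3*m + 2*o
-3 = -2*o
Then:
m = 1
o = 3/2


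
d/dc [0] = 0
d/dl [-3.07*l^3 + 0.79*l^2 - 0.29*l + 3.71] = -9.21*l^2 + 1.58*l - 0.29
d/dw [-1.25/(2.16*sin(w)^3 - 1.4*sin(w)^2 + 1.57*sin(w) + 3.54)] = (8.1*sin(w)^2 - 3.5*sin(w) + 1.9625)*cos(w)/(2.16*sin(w)^3 - 1.4*sin(w)^2 + 1.57*sin(w) + 3.54)^2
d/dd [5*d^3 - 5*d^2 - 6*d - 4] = 15*d^2 - 10*d - 6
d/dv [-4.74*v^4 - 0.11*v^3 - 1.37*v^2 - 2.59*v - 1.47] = -18.96*v^3 - 0.33*v^2 - 2.74*v - 2.59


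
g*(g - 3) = g^2 - 3*g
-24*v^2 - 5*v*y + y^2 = (-8*v + y)*(3*v + y)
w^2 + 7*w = w*(w + 7)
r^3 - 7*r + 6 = (r - 2)*(r - 1)*(r + 3)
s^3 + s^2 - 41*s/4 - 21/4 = (s - 3)*(s + 1/2)*(s + 7/2)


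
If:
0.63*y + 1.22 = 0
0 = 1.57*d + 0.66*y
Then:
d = 0.81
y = -1.94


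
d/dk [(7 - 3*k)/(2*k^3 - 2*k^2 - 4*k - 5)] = (12*k^3 - 48*k^2 + 28*k + 43)/(4*k^6 - 8*k^5 - 12*k^4 - 4*k^3 + 36*k^2 + 40*k + 25)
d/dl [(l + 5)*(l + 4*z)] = 2*l + 4*z + 5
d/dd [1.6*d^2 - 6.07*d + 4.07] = 3.2*d - 6.07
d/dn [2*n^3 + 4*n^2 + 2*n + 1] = 6*n^2 + 8*n + 2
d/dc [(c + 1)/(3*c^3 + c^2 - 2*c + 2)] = (3*c^3 + c^2 - 2*c - (c + 1)*(9*c^2 + 2*c - 2) + 2)/(3*c^3 + c^2 - 2*c + 2)^2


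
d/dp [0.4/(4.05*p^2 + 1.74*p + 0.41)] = (-3.24*p - 0.696)/(4.05*p^2 + 1.74*p + 0.41)^2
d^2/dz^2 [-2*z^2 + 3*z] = -4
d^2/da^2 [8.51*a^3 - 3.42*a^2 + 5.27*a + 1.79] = 51.06*a - 6.84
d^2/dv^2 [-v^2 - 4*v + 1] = -2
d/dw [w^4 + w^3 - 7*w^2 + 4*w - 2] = 4*w^3 + 3*w^2 - 14*w + 4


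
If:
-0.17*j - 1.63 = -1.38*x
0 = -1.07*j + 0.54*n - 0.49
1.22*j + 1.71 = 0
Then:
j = -1.40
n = -1.87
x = 1.01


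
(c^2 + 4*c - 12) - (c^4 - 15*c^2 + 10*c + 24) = -c^4 + 16*c^2 - 6*c - 36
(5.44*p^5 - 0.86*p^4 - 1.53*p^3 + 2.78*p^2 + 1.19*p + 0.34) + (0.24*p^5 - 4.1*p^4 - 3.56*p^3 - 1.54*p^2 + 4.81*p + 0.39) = 5.68*p^5 - 4.96*p^4 - 5.09*p^3 + 1.24*p^2 + 6.0*p + 0.73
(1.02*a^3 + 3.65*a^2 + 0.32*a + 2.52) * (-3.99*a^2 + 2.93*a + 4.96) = -4.0698*a^5 - 11.5749*a^4 + 14.4769*a^3 + 8.9868*a^2 + 8.9708*a + 12.4992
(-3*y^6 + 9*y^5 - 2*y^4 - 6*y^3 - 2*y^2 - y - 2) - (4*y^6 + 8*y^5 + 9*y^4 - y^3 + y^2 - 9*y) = -7*y^6 + y^5 - 11*y^4 - 5*y^3 - 3*y^2 + 8*y - 2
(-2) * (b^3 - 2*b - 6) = -2*b^3 + 4*b + 12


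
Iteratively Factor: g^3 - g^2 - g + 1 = (g - 1)*(g^2 - 1) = (g - 1)*(g + 1)*(g - 1)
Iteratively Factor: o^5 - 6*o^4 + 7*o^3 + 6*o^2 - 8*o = (o + 1)*(o^4 - 7*o^3 + 14*o^2 - 8*o) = (o - 2)*(o + 1)*(o^3 - 5*o^2 + 4*o) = o*(o - 2)*(o + 1)*(o^2 - 5*o + 4) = o*(o - 4)*(o - 2)*(o + 1)*(o - 1)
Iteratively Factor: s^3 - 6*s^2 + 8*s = (s - 4)*(s^2 - 2*s) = (s - 4)*(s - 2)*(s)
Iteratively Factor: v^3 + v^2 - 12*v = (v)*(v^2 + v - 12) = v*(v - 3)*(v + 4)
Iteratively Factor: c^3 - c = (c)*(c^2 - 1) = c*(c - 1)*(c + 1)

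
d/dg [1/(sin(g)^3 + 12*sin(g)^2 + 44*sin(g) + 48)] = (-24*sin(g) + 3*cos(g)^2 - 47)*cos(g)/(sin(g)^3 + 12*sin(g)^2 + 44*sin(g) + 48)^2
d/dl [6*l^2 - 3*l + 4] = 12*l - 3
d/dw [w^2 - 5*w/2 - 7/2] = 2*w - 5/2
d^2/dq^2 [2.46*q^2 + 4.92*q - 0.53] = 4.92000000000000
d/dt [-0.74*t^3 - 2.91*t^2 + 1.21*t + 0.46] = -2.22*t^2 - 5.82*t + 1.21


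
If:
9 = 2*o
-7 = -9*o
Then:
No Solution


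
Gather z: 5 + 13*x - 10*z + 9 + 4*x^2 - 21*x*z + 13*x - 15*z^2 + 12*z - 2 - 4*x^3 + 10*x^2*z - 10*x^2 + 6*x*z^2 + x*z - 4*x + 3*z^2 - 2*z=-4*x^3 - 6*x^2 + 22*x + z^2*(6*x - 12) + z*(10*x^2 - 20*x) + 12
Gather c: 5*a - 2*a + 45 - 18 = 3*a + 27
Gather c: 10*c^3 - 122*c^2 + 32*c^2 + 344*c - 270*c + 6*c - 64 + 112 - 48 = 10*c^3 - 90*c^2 + 80*c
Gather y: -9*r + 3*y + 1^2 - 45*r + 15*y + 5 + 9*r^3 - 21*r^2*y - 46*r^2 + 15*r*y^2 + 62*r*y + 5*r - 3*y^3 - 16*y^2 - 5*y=9*r^3 - 46*r^2 - 49*r - 3*y^3 + y^2*(15*r - 16) + y*(-21*r^2 + 62*r + 13) + 6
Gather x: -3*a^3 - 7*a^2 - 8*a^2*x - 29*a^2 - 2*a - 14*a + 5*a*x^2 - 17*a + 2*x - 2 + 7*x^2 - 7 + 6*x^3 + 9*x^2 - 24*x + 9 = -3*a^3 - 36*a^2 - 33*a + 6*x^3 + x^2*(5*a + 16) + x*(-8*a^2 - 22)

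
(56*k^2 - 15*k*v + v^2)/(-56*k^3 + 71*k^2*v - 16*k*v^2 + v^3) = 1/(-k + v)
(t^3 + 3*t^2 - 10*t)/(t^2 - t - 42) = t*(-t^2 - 3*t + 10)/(-t^2 + t + 42)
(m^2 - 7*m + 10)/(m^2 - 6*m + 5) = (m - 2)/(m - 1)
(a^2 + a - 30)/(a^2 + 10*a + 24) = (a - 5)/(a + 4)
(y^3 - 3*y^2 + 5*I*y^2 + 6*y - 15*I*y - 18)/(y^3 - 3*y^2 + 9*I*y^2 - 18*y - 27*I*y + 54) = (y - I)/(y + 3*I)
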